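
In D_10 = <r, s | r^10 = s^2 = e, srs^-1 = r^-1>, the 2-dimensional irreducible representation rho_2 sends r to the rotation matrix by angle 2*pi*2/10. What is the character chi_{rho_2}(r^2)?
chi_{rho_2}(r^2) = 2*cos(2*pi*2*2/10) = -sqrt(5)/2 - 1/2

Reasoning: rho_2(r^2) is rotation by angle 2*pi*2*2/10, whose trace is 2*cos(2*pi*2*2/10) = -sqrt(5)/2 - 1/2.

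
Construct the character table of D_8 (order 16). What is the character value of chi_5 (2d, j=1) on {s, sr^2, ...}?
Conjugacy classes: {e} of size 1, {r^4} of size 1, {r^1, r^7} of size 2, {r^2, r^6} of size 2, {r^3, r^5} of size 2, {s, sr^2, ...} of size 4, {sr, sr^3, ...} of size 4.
Character table:
  irrep \ class              {e} (size 1)  {r^4} (size 1)  {r^1, r^7} (size 2)  {r^2, r^6} (size 2)  {r^3, r^5} (size 2)  {s, sr^2, ...} (size 4)  {sr, sr^3, ...} (size 4)
  chi_1 (triv)               1             1               1                    1                    1                    1                        1                       
  chi_2 (sign: r->1, s->-1)  1             1               1                    1                    1                    -1                       -1                      
  chi_3 (r->-1, s->1)        1             1               -1                   1                    -1                   1                        -1                      
  chi_4 (r->-1, s->-1)       1             1               -1                   1                    -1                   -1                       1                       
  chi_5 (2d, j=1)            2             -2              sqrt(2)              0                    -sqrt(2)             0                        0                       
  chi_6 (2d, j=2)            2             2               0                    -2                   0                    0                        0                       
  chi_7 (2d, j=3)            2             -2              -sqrt(2)             0                    sqrt(2)              0                        0                       

Spot check: chi_5 (2d, j=1) on {s, sr^2, ...} = 0.

Why: D_8 has order 2*8 = 16 with 7 conjugacy classes, hence 7 irreducibles. Sum of squared dims 1 + 1 + 1 + 1 + 4 + 4 + 4 = 16 = |G|. Linear characters come from the abelianisation; the 2-dimensional irreps have character r^k -> 2*cos(2*pi*j*k/8), reflections -> 0.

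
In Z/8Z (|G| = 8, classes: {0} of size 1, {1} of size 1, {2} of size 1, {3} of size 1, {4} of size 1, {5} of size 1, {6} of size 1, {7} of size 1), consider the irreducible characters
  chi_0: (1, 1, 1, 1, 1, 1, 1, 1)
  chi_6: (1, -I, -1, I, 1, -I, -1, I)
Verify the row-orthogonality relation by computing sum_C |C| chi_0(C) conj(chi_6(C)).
Sum = 0; so <chi_0, chi_6> = 0 (distinct irreducibles are orthogonal).

Derivation: Compute term by term over conjugacy classes (|C| * chi_0(C) * conj(chi_6(C))):
  1*(1)*conj(1) + 1*(1)*conj(-I) + 1*(1)*conj(-1) + 1*(1)*conj(I) + 1*(1)*conj(1) + 1*(1)*conj(-I) + 1*(1)*conj(-1) + 1*(1)*conj(I)
  = (1) + (I) + (-1) + (-I) + (1) + (I) + (-1) + (-I)
  = 0.
(Exp terms are combined using exp(i*s)*conj(exp(i*t)) = exp(i*(s-t)), and sums of them are collapsed using the identity that for every m > 1 the m distinct m-th roots of unity sum to 0, e.g. 1 + exp(2*I*pi/3) + exp(-2*I*pi/3) = 0.)
Dividing by |G| = 8 gives 0/8 = 0, matching the row-orthogonality relation <chi_0, chi_6> = [chi_0 = chi_6].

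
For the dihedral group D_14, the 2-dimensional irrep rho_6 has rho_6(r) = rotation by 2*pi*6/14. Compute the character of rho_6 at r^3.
chi_{rho_6}(r^3) = 2*cos(2*pi*6*3/14) = -2*cos(3*pi/7)

Solution. rho_6(r^3) is rotation by angle 2*pi*6*3/14, whose trace is 2*cos(2*pi*6*3/14) = -2*cos(3*pi/7).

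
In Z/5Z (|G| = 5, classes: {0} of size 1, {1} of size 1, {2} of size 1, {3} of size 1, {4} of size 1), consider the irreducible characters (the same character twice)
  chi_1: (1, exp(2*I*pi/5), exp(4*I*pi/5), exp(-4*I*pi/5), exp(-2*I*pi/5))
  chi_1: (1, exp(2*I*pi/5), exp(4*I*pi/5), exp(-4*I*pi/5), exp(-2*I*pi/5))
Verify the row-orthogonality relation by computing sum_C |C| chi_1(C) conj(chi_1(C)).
Sum = 5 = |G| = 5; so <chi_1, chi_1> = 1 (norm-1 confirms irreducibility).

Argument: Compute term by term over conjugacy classes (|C| * chi_1(C) * conj(chi_1(C))):
  1*(1)*conj(1) + 1*(exp(2*I*pi/5))*conj(exp(2*I*pi/5)) + 1*(exp(4*I*pi/5))*conj(exp(4*I*pi/5)) + 1*(exp(-4*I*pi/5))*conj(exp(-4*I*pi/5)) + 1*(exp(-2*I*pi/5))*conj(exp(-2*I*pi/5))
  = (1) + (1) + (1) + (1) + (1)
  = 5.
(Exp terms are combined using exp(i*s)*conj(exp(i*t)) = exp(i*(s-t)), and sums of them are collapsed using the identity that for every m > 1 the m distinct m-th roots of unity sum to 0, e.g. 1 + exp(2*I*pi/3) + exp(-2*I*pi/3) = 0.)
Dividing by |G| = 5 gives 5/5 = 1, matching the row-orthogonality relation <chi_1, chi_1> = [chi_1 = chi_1].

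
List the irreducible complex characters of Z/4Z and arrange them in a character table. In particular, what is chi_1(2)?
Character table of Z/4Z (irreps indexed chi_0,...,chi_3 with chi_k(m) = zeta_4^(k*m), zeta_4 = exp(2*pi*i/4)):
  irrep \ class  {0} (size 1)  {1} (size 1)  {2} (size 1)  {3} (size 1)
  chi_0          1             1             1             1           
  chi_1          1             I             -1            -I          
  chi_2          1             -1            1             -1          
  chi_3          1             -I            -1            I           

Spot check: chi_1(2) = zeta_4^(1*2) = zeta_4^2 = -1.

Justification: Z/4Z is abelian, so all 4 irreducible complex representations are 1-dimensional. They are given by chi_k(m) = zeta_4^(k*m) for k = 0,...,3. Row orthogonality: sum_m chi_k(m) conj(chi_l(m)) = 4 * [k = l].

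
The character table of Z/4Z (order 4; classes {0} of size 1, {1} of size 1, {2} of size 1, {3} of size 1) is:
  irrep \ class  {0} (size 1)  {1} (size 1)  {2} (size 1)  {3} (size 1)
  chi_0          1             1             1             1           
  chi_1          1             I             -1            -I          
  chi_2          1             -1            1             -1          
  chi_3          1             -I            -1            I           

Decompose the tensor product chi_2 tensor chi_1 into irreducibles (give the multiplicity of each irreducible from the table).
chi_2 tensor chi_1 = chi_3 (all other irreducibles have multiplicity 0).

The character of a tensor product is the pointwise product (chi_2 * chi_1)(C) = chi_2(C) * chi_1(C):
  {0}: (1)*(1), {1}: (-1)*(I), {2}: (1)*(-1), {3}: (-1)*(-I)
so (chi_2 * chi_1) takes values
  {0} -> 1, {1} -> -I, {2} -> -1, {3} -> I.
Now take the inner product of this character with each irreducible chi from the table, <chi_2*chi_1, chi> = (1/4) sum_C |C| (chi_2*chi_1)(C) conj(chi(C)):
  <chi_2*chi_1, chi_0> = (1/4)[1*(1)*conj(1) + 1*(-I)*conj(1) + 1*(-1)*conj(1) + 1*(I)*conj(1)]
      = (1/4)[(1) + (-I) + (-1) + (I)] = 0/4 = 0
  <chi_2*chi_1, chi_1> = (1/4)[1*(1)*conj(1) + 1*(-I)*conj(I) + 1*(-1)*conj(-1) + 1*(I)*conj(-I)]
      = (1/4)[(1) + (-1) + (1) + (-1)] = 0/4 = 0
  <chi_2*chi_1, chi_2> = (1/4)[1*(1)*conj(1) + 1*(-I)*conj(-1) + 1*(-1)*conj(1) + 1*(I)*conj(-1)]
      = (1/4)[(1) + (I) + (-1) + (-I)] = 0/4 = 0
  <chi_2*chi_1, chi_3> = (1/4)[1*(1)*conj(1) + 1*(-I)*conj(-I) + 1*(-1)*conj(-1) + 1*(I)*conj(I)]
      = (1/4)[(1) + (1) + (1) + (1)] = 4/4 = 1
(Exp terms are combined using exp(i*s)*conj(exp(i*t)) = exp(i*(s-t)), and sums of them are collapsed using the identity that for every m > 1 the m distinct m-th roots of unity sum to 0, e.g. 1 + exp(2*I*pi/3) + exp(-2*I*pi/3) = 0.)
Hence the multiplicities are chi_3: 1. Dimension check: dim(chi_2)*dim(chi_1) = 1*1 = 1 and sum (mult * dim) = 1*1 = 1.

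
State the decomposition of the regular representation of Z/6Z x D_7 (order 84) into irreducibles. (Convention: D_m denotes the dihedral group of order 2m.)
Each irreducible V_i of dimension d_i appears with multiplicity d_i, i.e. rho_reg = (direct sum over all irreducibles V_i) d_i V_i. The irreducible dimensions for Z/6Z x D_7 are 1, 1, 1, 1, 1, 1, 1, 1, 1, 1, 1, 1, 2, 2, 2, 2, 2, 2, 2, 2, 2, 2, 2, 2, 2, 2, 2, 2, 2, 2: 12 irreducibles of dimension 1, each with multiplicity 1; 18 irreducibles of dimension 2, each with multiplicity 2. Total dimension 12*1*1 + 18*2*2 = 84 = |G|.

Justification: General theorem: in the regular representation of a finite group G, each irreducible appears with multiplicity equal to its dimension. Check: dim(rho_reg) = sum d_i^2 = 1 + 1 + 1 + 1 + 1 + 1 + 1 + 1 + 1 + 1 + 1 + 1 + 4 + 4 + 4 + 4 + 4 + 4 + 4 + 4 + 4 + 4 + 4 + 4 + 4 + 4 + 4 + 4 + 4 + 4 = 84 = |G|.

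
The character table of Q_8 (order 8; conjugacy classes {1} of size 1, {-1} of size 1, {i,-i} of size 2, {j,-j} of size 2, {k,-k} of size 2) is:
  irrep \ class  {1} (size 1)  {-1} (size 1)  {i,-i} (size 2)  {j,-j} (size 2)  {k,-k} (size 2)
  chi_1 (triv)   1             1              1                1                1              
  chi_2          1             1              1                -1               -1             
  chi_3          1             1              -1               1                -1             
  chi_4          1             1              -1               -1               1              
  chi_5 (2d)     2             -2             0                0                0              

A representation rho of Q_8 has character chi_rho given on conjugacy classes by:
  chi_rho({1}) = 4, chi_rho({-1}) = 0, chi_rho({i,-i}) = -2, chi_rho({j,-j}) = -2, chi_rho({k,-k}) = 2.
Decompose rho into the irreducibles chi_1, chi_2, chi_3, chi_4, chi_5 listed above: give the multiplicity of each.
Multiplicities: chi_1: 0, chi_2: 0, chi_3: 0, chi_4: 2, chi_5: 1.

Details: Use <chi_rho, chi> = (1/|G|) sum_C |C| * chi_rho(C) * conj(chi(C)) with |G| = 8 for each irreducible chi in the table:
  <chi_rho, chi_1> = (1/8)[1*(4)*conj(1) + 1*(0)*conj(1) + 2*(-2)*conj(1) + 2*(-2)*conj(1) + 2*(2)*conj(1)]
      = (1/8)[(4) + (0) + (-4) + (-4) + (4)] = 0/8 = 0
  <chi_rho, chi_2> = (1/8)[1*(4)*conj(1) + 1*(0)*conj(1) + 2*(-2)*conj(1) + 2*(-2)*conj(-1) + 2*(2)*conj(-1)]
      = (1/8)[(4) + (0) + (-4) + (4) + (-4)] = 0/8 = 0
  <chi_rho, chi_3> = (1/8)[1*(4)*conj(1) + 1*(0)*conj(1) + 2*(-2)*conj(-1) + 2*(-2)*conj(1) + 2*(2)*conj(-1)]
      = (1/8)[(4) + (0) + (4) + (-4) + (-4)] = 0/8 = 0
  <chi_rho, chi_4> = (1/8)[1*(4)*conj(1) + 1*(0)*conj(1) + 2*(-2)*conj(-1) + 2*(-2)*conj(-1) + 2*(2)*conj(1)]
      = (1/8)[(4) + (0) + (4) + (4) + (4)] = 16/8 = 2
  <chi_rho, chi_5> = (1/8)[1*(4)*conj(2) + 1*(0)*conj(-2) + 2*(-2)*conj(0) + 2*(-2)*conj(0) + 2*(2)*conj(0)]
      = (1/8)[(8) + (0) + (0) + (0) + (0)] = 8/8 = 1
Dimension check: dim(rho) = sum (mult * dim) = 0*1 + 0*1 + 0*1 + 2*1 + 1*2 = 4 = chi_rho(e) = 4.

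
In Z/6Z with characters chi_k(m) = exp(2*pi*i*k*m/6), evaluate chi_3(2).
chi_3(2) = zeta_6^6 = 1

Reasoning: chi_3(2) = zeta_6^(3*2) = zeta_6^6. Since zeta_6^6 = 1, this equals zeta_6^0 = exp(2*pi*i*0/6) = 1.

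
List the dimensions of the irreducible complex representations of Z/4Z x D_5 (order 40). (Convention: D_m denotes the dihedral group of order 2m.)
Dimensions: 1, 1, 1, 1, 1, 1, 1, 1, 2, 2, 2, 2, 2, 2, 2, 2

Explanation: There are 16 irreducibles (= number of conjugacy classes). Their dimensions d_i satisfy sum d_i^2 = |G| = 40: 1 + 1 + 1 + 1 + 1 + 1 + 1 + 1 + 4 + 4 + 4 + 4 + 4 + 4 + 4 + 4 = 40. (For the product with Z/4Z: each of the 4 1-dim characters of Z/4Z tensors with each irrep of D_5, giving 4 copies of each D_5-dimension.)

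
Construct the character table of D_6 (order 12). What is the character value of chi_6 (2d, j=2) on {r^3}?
Conjugacy classes: {e} of size 1, {r^3} of size 1, {r^1, r^5} of size 2, {r^2, r^4} of size 2, {s, sr^2, ...} of size 3, {sr, sr^3, ...} of size 3.
Character table:
  irrep \ class              {e} (size 1)  {r^3} (size 1)  {r^1, r^5} (size 2)  {r^2, r^4} (size 2)  {s, sr^2, ...} (size 3)  {sr, sr^3, ...} (size 3)
  chi_1 (triv)               1             1               1                    1                    1                        1                       
  chi_2 (sign: r->1, s->-1)  1             1               1                    1                    -1                       -1                      
  chi_3 (r->-1, s->1)        1             -1              -1                   1                    1                        -1                      
  chi_4 (r->-1, s->-1)       1             -1              -1                   1                    -1                       1                       
  chi_5 (2d, j=1)            2             -2              1                    -1                   0                        0                       
  chi_6 (2d, j=2)            2             2               -1                   -1                   0                        0                       

Spot check: chi_6 (2d, j=2) on {r^3} = 2.

Derivation: D_6 has order 2*6 = 12 with 6 conjugacy classes, hence 6 irreducibles. Sum of squared dims 1 + 1 + 1 + 1 + 4 + 4 = 12 = |G|. Linear characters come from the abelianisation; the 2-dimensional irreps have character r^k -> 2*cos(2*pi*j*k/6), reflections -> 0.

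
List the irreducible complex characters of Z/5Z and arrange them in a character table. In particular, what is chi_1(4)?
Character table of Z/5Z (irreps indexed chi_0,...,chi_4 with chi_k(m) = zeta_5^(k*m), zeta_5 = exp(2*pi*i/5)):
  irrep \ class  {0} (size 1)  {1} (size 1)    {2} (size 1)    {3} (size 1)    {4} (size 1)  
  chi_0          1             1               1               1               1             
  chi_1          1             exp(2*I*pi/5)   exp(4*I*pi/5)   exp(-4*I*pi/5)  exp(-2*I*pi/5)
  chi_2          1             exp(4*I*pi/5)   exp(-2*I*pi/5)  exp(2*I*pi/5)   exp(-4*I*pi/5)
  chi_3          1             exp(-4*I*pi/5)  exp(2*I*pi/5)   exp(-2*I*pi/5)  exp(4*I*pi/5) 
  chi_4          1             exp(-2*I*pi/5)  exp(-4*I*pi/5)  exp(4*I*pi/5)   exp(2*I*pi/5) 

Spot check: chi_1(4) = zeta_5^(1*4) = zeta_5^4 = exp(-2*I*pi/5).

Reasoning: Z/5Z is abelian, so all 5 irreducible complex representations are 1-dimensional. They are given by chi_k(m) = zeta_5^(k*m) for k = 0,...,4. Row orthogonality: sum_m chi_k(m) conj(chi_l(m)) = 5 * [k = l].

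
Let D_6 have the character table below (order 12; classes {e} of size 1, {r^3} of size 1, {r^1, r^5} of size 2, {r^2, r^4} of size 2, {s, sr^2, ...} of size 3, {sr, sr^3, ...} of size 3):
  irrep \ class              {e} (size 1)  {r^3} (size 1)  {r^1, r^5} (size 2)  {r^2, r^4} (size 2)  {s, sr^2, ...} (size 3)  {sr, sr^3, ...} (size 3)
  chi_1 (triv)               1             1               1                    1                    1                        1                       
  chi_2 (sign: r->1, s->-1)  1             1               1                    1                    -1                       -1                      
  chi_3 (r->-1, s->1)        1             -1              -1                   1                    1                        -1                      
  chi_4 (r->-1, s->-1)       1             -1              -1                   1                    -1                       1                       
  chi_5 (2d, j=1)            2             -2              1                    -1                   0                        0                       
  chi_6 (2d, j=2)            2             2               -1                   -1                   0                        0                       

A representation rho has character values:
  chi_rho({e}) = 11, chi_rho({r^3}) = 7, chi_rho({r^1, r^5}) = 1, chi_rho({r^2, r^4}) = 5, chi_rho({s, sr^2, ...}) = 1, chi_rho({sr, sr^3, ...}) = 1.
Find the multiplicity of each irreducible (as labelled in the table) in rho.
Multiplicities: chi_1: 3, chi_2: 2, chi_3: 1, chi_4: 1, chi_5: 0, chi_6: 2.

Working: Use <chi_rho, chi> = (1/|G|) sum_C |C| * chi_rho(C) * conj(chi(C)) with |G| = 12 for each irreducible chi in the table:
  <chi_rho, chi_1> = (1/12)[1*(11)*conj(1) + 1*(7)*conj(1) + 2*(1)*conj(1) + 2*(5)*conj(1) + 3*(1)*conj(1) + 3*(1)*conj(1)]
      = (1/12)[(11) + (7) + (2) + (10) + (3) + (3)] = 36/12 = 3
  <chi_rho, chi_2> = (1/12)[1*(11)*conj(1) + 1*(7)*conj(1) + 2*(1)*conj(1) + 2*(5)*conj(1) + 3*(1)*conj(-1) + 3*(1)*conj(-1)]
      = (1/12)[(11) + (7) + (2) + (10) + (-3) + (-3)] = 24/12 = 2
  <chi_rho, chi_3> = (1/12)[1*(11)*conj(1) + 1*(7)*conj(-1) + 2*(1)*conj(-1) + 2*(5)*conj(1) + 3*(1)*conj(1) + 3*(1)*conj(-1)]
      = (1/12)[(11) + (-7) + (-2) + (10) + (3) + (-3)] = 12/12 = 1
  <chi_rho, chi_4> = (1/12)[1*(11)*conj(1) + 1*(7)*conj(-1) + 2*(1)*conj(-1) + 2*(5)*conj(1) + 3*(1)*conj(-1) + 3*(1)*conj(1)]
      = (1/12)[(11) + (-7) + (-2) + (10) + (-3) + (3)] = 12/12 = 1
  <chi_rho, chi_5> = (1/12)[1*(11)*conj(2) + 1*(7)*conj(-2) + 2*(1)*conj(1) + 2*(5)*conj(-1) + 3*(1)*conj(0) + 3*(1)*conj(0)]
      = (1/12)[(22) + (-14) + (2) + (-10) + (0) + (0)] = 0/12 = 0
  <chi_rho, chi_6> = (1/12)[1*(11)*conj(2) + 1*(7)*conj(2) + 2*(1)*conj(-1) + 2*(5)*conj(-1) + 3*(1)*conj(0) + 3*(1)*conj(0)]
      = (1/12)[(22) + (14) + (-2) + (-10) + (0) + (0)] = 24/12 = 2
Dimension check: dim(rho) = sum (mult * dim) = 3*1 + 2*1 + 1*1 + 1*1 + 0*2 + 2*2 = 11 = chi_rho(e) = 11.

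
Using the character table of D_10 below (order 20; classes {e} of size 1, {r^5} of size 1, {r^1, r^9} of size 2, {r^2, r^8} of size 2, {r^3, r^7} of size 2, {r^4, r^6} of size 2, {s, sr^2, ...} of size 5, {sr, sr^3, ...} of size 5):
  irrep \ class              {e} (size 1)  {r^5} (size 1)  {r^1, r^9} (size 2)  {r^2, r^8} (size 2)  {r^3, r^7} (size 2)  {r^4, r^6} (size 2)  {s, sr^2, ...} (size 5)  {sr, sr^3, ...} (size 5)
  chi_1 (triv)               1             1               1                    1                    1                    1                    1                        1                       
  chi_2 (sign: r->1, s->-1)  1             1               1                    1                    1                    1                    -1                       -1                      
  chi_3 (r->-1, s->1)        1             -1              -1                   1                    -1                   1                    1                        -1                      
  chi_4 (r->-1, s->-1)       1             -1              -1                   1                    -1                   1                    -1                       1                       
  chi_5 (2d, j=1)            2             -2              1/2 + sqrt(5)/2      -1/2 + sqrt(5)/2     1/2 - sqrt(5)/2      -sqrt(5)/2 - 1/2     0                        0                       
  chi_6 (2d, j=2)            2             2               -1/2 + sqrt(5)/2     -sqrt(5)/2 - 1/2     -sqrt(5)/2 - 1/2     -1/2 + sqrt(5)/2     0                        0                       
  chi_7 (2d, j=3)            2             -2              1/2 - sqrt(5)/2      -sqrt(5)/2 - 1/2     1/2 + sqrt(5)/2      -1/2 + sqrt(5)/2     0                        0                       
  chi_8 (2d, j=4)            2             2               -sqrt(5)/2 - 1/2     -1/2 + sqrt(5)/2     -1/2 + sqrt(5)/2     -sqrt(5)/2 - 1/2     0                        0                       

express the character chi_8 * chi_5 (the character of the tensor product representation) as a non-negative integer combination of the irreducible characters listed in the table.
chi_8 tensor chi_5 = chi_3 + chi_4 + chi_7 (all other irreducibles have multiplicity 0).

Explanation: The character of a tensor product is the pointwise product (chi_8 * chi_5)(C) = chi_8(C) * chi_5(C):
  {e}: (2)*(2), {r^5}: (2)*(-2), {r^1, r^9}: (-sqrt(5)/2 - 1/2)*(1/2 + sqrt(5)/2), {r^2, r^8}: (-1/2 + sqrt(5)/2)*(-1/2 + sqrt(5)/2), {r^3, r^7}: (-1/2 + sqrt(5)/2)*(1/2 - sqrt(5)/2), {r^4, r^6}: (-sqrt(5)/2 - 1/2)*(-sqrt(5)/2 - 1/2), {s, sr^2, ...}: (0)*(0), {sr, sr^3, ...}: (0)*(0)
so (chi_8 * chi_5) takes values
  {e} -> 4, {r^5} -> -4, {r^1, r^9} -> -3/2 - sqrt(5)/2, {r^2, r^8} -> 3/2 - sqrt(5)/2, {r^3, r^7} -> -3/2 + sqrt(5)/2, {r^4, r^6} -> sqrt(5)/2 + 3/2, {s, sr^2, ...} -> 0, {sr, sr^3, ...} -> 0.
Now take the inner product of this character with each irreducible chi from the table, <chi_8*chi_5, chi> = (1/20) sum_C |C| (chi_8*chi_5)(C) conj(chi(C)):
  <chi_8*chi_5, chi_1> = (1/20)[1*(4)*conj(1) + 1*(-4)*conj(1) + 2*(-3/2 - sqrt(5)/2)*conj(1) + 2*(3/2 - sqrt(5)/2)*conj(1) + 2*(-3/2 + sqrt(5)/2)*conj(1) + 2*(sqrt(5)/2 + 3/2)*conj(1) + 5*(0)*conj(1) + 5*(0)*conj(1)]
      = (1/20)[(4) + (-4) + (-3 - sqrt(5)) + (3 - sqrt(5)) + (-3 + sqrt(5)) + (sqrt(5) + 3) + (0) + (0)] = 0/20 = 0
  <chi_8*chi_5, chi_2> = (1/20)[1*(4)*conj(1) + 1*(-4)*conj(1) + 2*(-3/2 - sqrt(5)/2)*conj(1) + 2*(3/2 - sqrt(5)/2)*conj(1) + 2*(-3/2 + sqrt(5)/2)*conj(1) + 2*(sqrt(5)/2 + 3/2)*conj(1) + 5*(0)*conj(-1) + 5*(0)*conj(-1)]
      = (1/20)[(4) + (-4) + (-3 - sqrt(5)) + (3 - sqrt(5)) + (-3 + sqrt(5)) + (sqrt(5) + 3) + (0) + (0)] = 0/20 = 0
  <chi_8*chi_5, chi_3> = (1/20)[1*(4)*conj(1) + 1*(-4)*conj(-1) + 2*(-3/2 - sqrt(5)/2)*conj(-1) + 2*(3/2 - sqrt(5)/2)*conj(1) + 2*(-3/2 + sqrt(5)/2)*conj(-1) + 2*(sqrt(5)/2 + 3/2)*conj(1) + 5*(0)*conj(1) + 5*(0)*conj(-1)]
      = (1/20)[(4) + (4) + (sqrt(5) + 3) + (3 - sqrt(5)) + (3 - sqrt(5)) + (sqrt(5) + 3) + (0) + (0)] = 20/20 = 1
  <chi_8*chi_5, chi_4> = (1/20)[1*(4)*conj(1) + 1*(-4)*conj(-1) + 2*(-3/2 - sqrt(5)/2)*conj(-1) + 2*(3/2 - sqrt(5)/2)*conj(1) + 2*(-3/2 + sqrt(5)/2)*conj(-1) + 2*(sqrt(5)/2 + 3/2)*conj(1) + 5*(0)*conj(-1) + 5*(0)*conj(1)]
      = (1/20)[(4) + (4) + (sqrt(5) + 3) + (3 - sqrt(5)) + (3 - sqrt(5)) + (sqrt(5) + 3) + (0) + (0)] = 20/20 = 1
  <chi_8*chi_5, chi_5> = (1/20)[1*(4)*conj(2) + 1*(-4)*conj(-2) + 2*(-3/2 - sqrt(5)/2)*conj(1/2 + sqrt(5)/2) + 2*(3/2 - sqrt(5)/2)*conj(-1/2 + sqrt(5)/2) + 2*(-3/2 + sqrt(5)/2)*conj(1/2 - sqrt(5)/2) + 2*(sqrt(5)/2 + 3/2)*conj(-sqrt(5)/2 - 1/2) + 5*(0)*conj(0) + 5*(0)*conj(0)]
      = (1/20)[(8) + (8) + (-2*sqrt(5) - 4) + (-4 + 2*sqrt(5)) + (-4 + 2*sqrt(5)) + (-2*sqrt(5) - 4) + (0) + (0)] = 0/20 = 0
  <chi_8*chi_5, chi_6> = (1/20)[1*(4)*conj(2) + 1*(-4)*conj(2) + 2*(-3/2 - sqrt(5)/2)*conj(-1/2 + sqrt(5)/2) + 2*(3/2 - sqrt(5)/2)*conj(-sqrt(5)/2 - 1/2) + 2*(-3/2 + sqrt(5)/2)*conj(-sqrt(5)/2 - 1/2) + 2*(sqrt(5)/2 + 3/2)*conj(-1/2 + sqrt(5)/2) + 5*(0)*conj(0) + 5*(0)*conj(0)]
      = (1/20)[(8) + (-8) + (-sqrt(5) - 1) + (1 - sqrt(5)) + (-1 + sqrt(5)) + (1 + sqrt(5)) + (0) + (0)] = 0/20 = 0
  <chi_8*chi_5, chi_7> = (1/20)[1*(4)*conj(2) + 1*(-4)*conj(-2) + 2*(-3/2 - sqrt(5)/2)*conj(1/2 - sqrt(5)/2) + 2*(3/2 - sqrt(5)/2)*conj(-sqrt(5)/2 - 1/2) + 2*(-3/2 + sqrt(5)/2)*conj(1/2 + sqrt(5)/2) + 2*(sqrt(5)/2 + 3/2)*conj(-1/2 + sqrt(5)/2) + 5*(0)*conj(0) + 5*(0)*conj(0)]
      = (1/20)[(8) + (8) + (1 + sqrt(5)) + (1 - sqrt(5)) + (1 - sqrt(5)) + (1 + sqrt(5)) + (0) + (0)] = 20/20 = 1
  <chi_8*chi_5, chi_8> = (1/20)[1*(4)*conj(2) + 1*(-4)*conj(2) + 2*(-3/2 - sqrt(5)/2)*conj(-sqrt(5)/2 - 1/2) + 2*(3/2 - sqrt(5)/2)*conj(-1/2 + sqrt(5)/2) + 2*(-3/2 + sqrt(5)/2)*conj(-1/2 + sqrt(5)/2) + 2*(sqrt(5)/2 + 3/2)*conj(-sqrt(5)/2 - 1/2) + 5*(0)*conj(0) + 5*(0)*conj(0)]
      = (1/20)[(8) + (-8) + (4 + 2*sqrt(5)) + (-4 + 2*sqrt(5)) + (4 - 2*sqrt(5)) + (-2*sqrt(5) - 4) + (0) + (0)] = 0/20 = 0
Hence the multiplicities are chi_3: 1, chi_4: 1, chi_7: 1. Dimension check: dim(chi_8)*dim(chi_5) = 2*2 = 4 and sum (mult * dim) = 1*1 + 1*1 + 1*2 = 4.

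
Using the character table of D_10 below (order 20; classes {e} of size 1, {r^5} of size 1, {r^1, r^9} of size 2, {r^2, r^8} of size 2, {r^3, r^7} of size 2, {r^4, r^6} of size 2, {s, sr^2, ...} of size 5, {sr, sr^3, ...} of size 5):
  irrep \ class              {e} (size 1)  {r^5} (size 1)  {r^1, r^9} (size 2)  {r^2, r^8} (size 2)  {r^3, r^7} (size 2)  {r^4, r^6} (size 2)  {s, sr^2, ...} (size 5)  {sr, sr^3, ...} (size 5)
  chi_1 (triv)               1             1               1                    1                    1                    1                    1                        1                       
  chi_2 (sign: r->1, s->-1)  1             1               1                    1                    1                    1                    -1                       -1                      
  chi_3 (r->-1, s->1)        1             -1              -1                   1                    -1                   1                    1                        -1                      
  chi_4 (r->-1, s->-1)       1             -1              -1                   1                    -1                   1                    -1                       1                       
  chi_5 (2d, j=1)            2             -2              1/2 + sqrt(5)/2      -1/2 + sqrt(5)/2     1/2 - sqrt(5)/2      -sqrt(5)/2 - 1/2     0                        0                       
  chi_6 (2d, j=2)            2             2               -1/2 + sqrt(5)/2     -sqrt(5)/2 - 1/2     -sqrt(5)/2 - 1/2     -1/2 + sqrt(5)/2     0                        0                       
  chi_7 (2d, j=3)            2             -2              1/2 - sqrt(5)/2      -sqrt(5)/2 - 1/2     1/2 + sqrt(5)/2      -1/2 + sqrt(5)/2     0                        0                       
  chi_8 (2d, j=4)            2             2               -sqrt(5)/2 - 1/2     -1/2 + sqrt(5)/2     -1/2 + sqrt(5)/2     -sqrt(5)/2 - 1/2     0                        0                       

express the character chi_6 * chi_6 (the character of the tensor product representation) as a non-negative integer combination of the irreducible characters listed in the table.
chi_6 tensor chi_6 = chi_1 + chi_2 + chi_8 (all other irreducibles have multiplicity 0).

Reasoning: The character of a tensor product is the pointwise product (chi_6 * chi_6)(C) = chi_6(C) * chi_6(C):
  {e}: (2)*(2), {r^5}: (2)*(2), {r^1, r^9}: (-1/2 + sqrt(5)/2)*(-1/2 + sqrt(5)/2), {r^2, r^8}: (-sqrt(5)/2 - 1/2)*(-sqrt(5)/2 - 1/2), {r^3, r^7}: (-sqrt(5)/2 - 1/2)*(-sqrt(5)/2 - 1/2), {r^4, r^6}: (-1/2 + sqrt(5)/2)*(-1/2 + sqrt(5)/2), {s, sr^2, ...}: (0)*(0), {sr, sr^3, ...}: (0)*(0)
so (chi_6 * chi_6) takes values
  {e} -> 4, {r^5} -> 4, {r^1, r^9} -> 3/2 - sqrt(5)/2, {r^2, r^8} -> sqrt(5)/2 + 3/2, {r^3, r^7} -> sqrt(5)/2 + 3/2, {r^4, r^6} -> 3/2 - sqrt(5)/2, {s, sr^2, ...} -> 0, {sr, sr^3, ...} -> 0.
Now take the inner product of this character with each irreducible chi from the table, <chi_6*chi_6, chi> = (1/20) sum_C |C| (chi_6*chi_6)(C) conj(chi(C)):
  <chi_6*chi_6, chi_1> = (1/20)[1*(4)*conj(1) + 1*(4)*conj(1) + 2*(3/2 - sqrt(5)/2)*conj(1) + 2*(sqrt(5)/2 + 3/2)*conj(1) + 2*(sqrt(5)/2 + 3/2)*conj(1) + 2*(3/2 - sqrt(5)/2)*conj(1) + 5*(0)*conj(1) + 5*(0)*conj(1)]
      = (1/20)[(4) + (4) + (3 - sqrt(5)) + (sqrt(5) + 3) + (sqrt(5) + 3) + (3 - sqrt(5)) + (0) + (0)] = 20/20 = 1
  <chi_6*chi_6, chi_2> = (1/20)[1*(4)*conj(1) + 1*(4)*conj(1) + 2*(3/2 - sqrt(5)/2)*conj(1) + 2*(sqrt(5)/2 + 3/2)*conj(1) + 2*(sqrt(5)/2 + 3/2)*conj(1) + 2*(3/2 - sqrt(5)/2)*conj(1) + 5*(0)*conj(-1) + 5*(0)*conj(-1)]
      = (1/20)[(4) + (4) + (3 - sqrt(5)) + (sqrt(5) + 3) + (sqrt(5) + 3) + (3 - sqrt(5)) + (0) + (0)] = 20/20 = 1
  <chi_6*chi_6, chi_3> = (1/20)[1*(4)*conj(1) + 1*(4)*conj(-1) + 2*(3/2 - sqrt(5)/2)*conj(-1) + 2*(sqrt(5)/2 + 3/2)*conj(1) + 2*(sqrt(5)/2 + 3/2)*conj(-1) + 2*(3/2 - sqrt(5)/2)*conj(1) + 5*(0)*conj(1) + 5*(0)*conj(-1)]
      = (1/20)[(4) + (-4) + (-3 + sqrt(5)) + (sqrt(5) + 3) + (-3 - sqrt(5)) + (3 - sqrt(5)) + (0) + (0)] = 0/20 = 0
  <chi_6*chi_6, chi_4> = (1/20)[1*(4)*conj(1) + 1*(4)*conj(-1) + 2*(3/2 - sqrt(5)/2)*conj(-1) + 2*(sqrt(5)/2 + 3/2)*conj(1) + 2*(sqrt(5)/2 + 3/2)*conj(-1) + 2*(3/2 - sqrt(5)/2)*conj(1) + 5*(0)*conj(-1) + 5*(0)*conj(1)]
      = (1/20)[(4) + (-4) + (-3 + sqrt(5)) + (sqrt(5) + 3) + (-3 - sqrt(5)) + (3 - sqrt(5)) + (0) + (0)] = 0/20 = 0
  <chi_6*chi_6, chi_5> = (1/20)[1*(4)*conj(2) + 1*(4)*conj(-2) + 2*(3/2 - sqrt(5)/2)*conj(1/2 + sqrt(5)/2) + 2*(sqrt(5)/2 + 3/2)*conj(-1/2 + sqrt(5)/2) + 2*(sqrt(5)/2 + 3/2)*conj(1/2 - sqrt(5)/2) + 2*(3/2 - sqrt(5)/2)*conj(-sqrt(5)/2 - 1/2) + 5*(0)*conj(0) + 5*(0)*conj(0)]
      = (1/20)[(8) + (-8) + (-1 + sqrt(5)) + (1 + sqrt(5)) + (-sqrt(5) - 1) + (1 - sqrt(5)) + (0) + (0)] = 0/20 = 0
  <chi_6*chi_6, chi_6> = (1/20)[1*(4)*conj(2) + 1*(4)*conj(2) + 2*(3/2 - sqrt(5)/2)*conj(-1/2 + sqrt(5)/2) + 2*(sqrt(5)/2 + 3/2)*conj(-sqrt(5)/2 - 1/2) + 2*(sqrt(5)/2 + 3/2)*conj(-sqrt(5)/2 - 1/2) + 2*(3/2 - sqrt(5)/2)*conj(-1/2 + sqrt(5)/2) + 5*(0)*conj(0) + 5*(0)*conj(0)]
      = (1/20)[(8) + (8) + (-4 + 2*sqrt(5)) + (-2*sqrt(5) - 4) + (-2*sqrt(5) - 4) + (-4 + 2*sqrt(5)) + (0) + (0)] = 0/20 = 0
  <chi_6*chi_6, chi_7> = (1/20)[1*(4)*conj(2) + 1*(4)*conj(-2) + 2*(3/2 - sqrt(5)/2)*conj(1/2 - sqrt(5)/2) + 2*(sqrt(5)/2 + 3/2)*conj(-sqrt(5)/2 - 1/2) + 2*(sqrt(5)/2 + 3/2)*conj(1/2 + sqrt(5)/2) + 2*(3/2 - sqrt(5)/2)*conj(-1/2 + sqrt(5)/2) + 5*(0)*conj(0) + 5*(0)*conj(0)]
      = (1/20)[(8) + (-8) + (4 - 2*sqrt(5)) + (-2*sqrt(5) - 4) + (4 + 2*sqrt(5)) + (-4 + 2*sqrt(5)) + (0) + (0)] = 0/20 = 0
  <chi_6*chi_6, chi_8> = (1/20)[1*(4)*conj(2) + 1*(4)*conj(2) + 2*(3/2 - sqrt(5)/2)*conj(-sqrt(5)/2 - 1/2) + 2*(sqrt(5)/2 + 3/2)*conj(-1/2 + sqrt(5)/2) + 2*(sqrt(5)/2 + 3/2)*conj(-1/2 + sqrt(5)/2) + 2*(3/2 - sqrt(5)/2)*conj(-sqrt(5)/2 - 1/2) + 5*(0)*conj(0) + 5*(0)*conj(0)]
      = (1/20)[(8) + (8) + (1 - sqrt(5)) + (1 + sqrt(5)) + (1 + sqrt(5)) + (1 - sqrt(5)) + (0) + (0)] = 20/20 = 1
Hence the multiplicities are chi_1: 1, chi_2: 1, chi_8: 1. Dimension check: dim(chi_6)*dim(chi_6) = 2*2 = 4 and sum (mult * dim) = 1*1 + 1*1 + 1*2 = 4.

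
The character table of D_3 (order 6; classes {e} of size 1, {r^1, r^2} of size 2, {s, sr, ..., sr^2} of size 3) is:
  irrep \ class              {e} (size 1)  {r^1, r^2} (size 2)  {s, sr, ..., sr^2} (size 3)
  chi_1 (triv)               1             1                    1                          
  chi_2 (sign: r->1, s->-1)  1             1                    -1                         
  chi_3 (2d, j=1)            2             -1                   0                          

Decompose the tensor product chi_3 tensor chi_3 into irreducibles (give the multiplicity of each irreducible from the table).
chi_3 tensor chi_3 = chi_1 + chi_2 + chi_3 (all other irreducibles have multiplicity 0).

Details: The character of a tensor product is the pointwise product (chi_3 * chi_3)(C) = chi_3(C) * chi_3(C):
  {e}: (2)*(2), {r^1, r^2}: (-1)*(-1), {s, sr, ..., sr^2}: (0)*(0)
so (chi_3 * chi_3) takes values
  {e} -> 4, {r^1, r^2} -> 1, {s, sr, ..., sr^2} -> 0.
Now take the inner product of this character with each irreducible chi from the table, <chi_3*chi_3, chi> = (1/6) sum_C |C| (chi_3*chi_3)(C) conj(chi(C)):
  <chi_3*chi_3, chi_1> = (1/6)[1*(4)*conj(1) + 2*(1)*conj(1) + 3*(0)*conj(1)]
      = (1/6)[(4) + (2) + (0)] = 6/6 = 1
  <chi_3*chi_3, chi_2> = (1/6)[1*(4)*conj(1) + 2*(1)*conj(1) + 3*(0)*conj(-1)]
      = (1/6)[(4) + (2) + (0)] = 6/6 = 1
  <chi_3*chi_3, chi_3> = (1/6)[1*(4)*conj(2) + 2*(1)*conj(-1) + 3*(0)*conj(0)]
      = (1/6)[(8) + (-2) + (0)] = 6/6 = 1
Hence the multiplicities are chi_1: 1, chi_2: 1, chi_3: 1. Dimension check: dim(chi_3)*dim(chi_3) = 2*2 = 4 and sum (mult * dim) = 1*1 + 1*1 + 1*2 = 4.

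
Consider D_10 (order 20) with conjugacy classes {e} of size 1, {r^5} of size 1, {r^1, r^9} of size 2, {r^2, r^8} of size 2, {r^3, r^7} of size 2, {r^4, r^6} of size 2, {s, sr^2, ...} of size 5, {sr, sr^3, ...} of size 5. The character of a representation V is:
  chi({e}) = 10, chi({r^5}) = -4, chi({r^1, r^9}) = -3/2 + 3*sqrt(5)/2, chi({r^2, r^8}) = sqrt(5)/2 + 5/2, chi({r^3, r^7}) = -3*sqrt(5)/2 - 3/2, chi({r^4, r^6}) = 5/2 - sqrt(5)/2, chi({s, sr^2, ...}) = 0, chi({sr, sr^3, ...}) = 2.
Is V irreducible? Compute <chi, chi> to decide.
Not irreducible (reducible): <chi, chi> = 11 > 1.

Why: <chi, chi> = (1/|G|) sum_C |C| * |chi(C)|^2 = (1/20)[1*|10|^2 + 1*|-4|^2 + 2*|-3/2 + 3*sqrt(5)/2|^2 + 2*|sqrt(5)/2 + 5/2|^2 + 2*|-3*sqrt(5)/2 - 3/2|^2 + 2*|5/2 - sqrt(5)/2|^2 + 5*|0|^2 + 5*|2|^2]
  = (1/20)[(100) + (16) + (27 - 9*sqrt(5)) + (5*sqrt(5) + 15) + (9*sqrt(5) + 27) + (15 - 5*sqrt(5)) + (0) + (20)] = 220/20 = 11.
A character is irreducible iff <chi, chi> = 1, so this representation is reducible.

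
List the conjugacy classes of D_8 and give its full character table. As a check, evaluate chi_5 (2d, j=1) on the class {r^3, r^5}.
Conjugacy classes: {e} of size 1, {r^4} of size 1, {r^1, r^7} of size 2, {r^2, r^6} of size 2, {r^3, r^5} of size 2, {s, sr^2, ...} of size 4, {sr, sr^3, ...} of size 4.
Character table:
  irrep \ class              {e} (size 1)  {r^4} (size 1)  {r^1, r^7} (size 2)  {r^2, r^6} (size 2)  {r^3, r^5} (size 2)  {s, sr^2, ...} (size 4)  {sr, sr^3, ...} (size 4)
  chi_1 (triv)               1             1               1                    1                    1                    1                        1                       
  chi_2 (sign: r->1, s->-1)  1             1               1                    1                    1                    -1                       -1                      
  chi_3 (r->-1, s->1)        1             1               -1                   1                    -1                   1                        -1                      
  chi_4 (r->-1, s->-1)       1             1               -1                   1                    -1                   -1                       1                       
  chi_5 (2d, j=1)            2             -2              sqrt(2)              0                    -sqrt(2)             0                        0                       
  chi_6 (2d, j=2)            2             2               0                    -2                   0                    0                        0                       
  chi_7 (2d, j=3)            2             -2              -sqrt(2)             0                    sqrt(2)              0                        0                       

Spot check: chi_5 (2d, j=1) on {r^3, r^5} = -sqrt(2).

Solution. D_8 has order 2*8 = 16 with 7 conjugacy classes, hence 7 irreducibles. Sum of squared dims 1 + 1 + 1 + 1 + 4 + 4 + 4 = 16 = |G|. Linear characters come from the abelianisation; the 2-dimensional irreps have character r^k -> 2*cos(2*pi*j*k/8), reflections -> 0.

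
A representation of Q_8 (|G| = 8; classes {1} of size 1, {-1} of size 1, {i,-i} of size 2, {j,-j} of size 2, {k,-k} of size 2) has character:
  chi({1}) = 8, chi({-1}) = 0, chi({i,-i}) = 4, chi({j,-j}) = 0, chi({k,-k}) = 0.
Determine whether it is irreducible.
Not irreducible (reducible): <chi, chi> = 12 > 1.

Working: <chi, chi> = (1/|G|) sum_C |C| * |chi(C)|^2 = (1/8)[1*|8|^2 + 1*|0|^2 + 2*|4|^2 + 2*|0|^2 + 2*|0|^2]
  = (1/8)[(64) + (0) + (32) + (0) + (0)] = 96/8 = 12.
A character is irreducible iff <chi, chi> = 1, so this representation is reducible.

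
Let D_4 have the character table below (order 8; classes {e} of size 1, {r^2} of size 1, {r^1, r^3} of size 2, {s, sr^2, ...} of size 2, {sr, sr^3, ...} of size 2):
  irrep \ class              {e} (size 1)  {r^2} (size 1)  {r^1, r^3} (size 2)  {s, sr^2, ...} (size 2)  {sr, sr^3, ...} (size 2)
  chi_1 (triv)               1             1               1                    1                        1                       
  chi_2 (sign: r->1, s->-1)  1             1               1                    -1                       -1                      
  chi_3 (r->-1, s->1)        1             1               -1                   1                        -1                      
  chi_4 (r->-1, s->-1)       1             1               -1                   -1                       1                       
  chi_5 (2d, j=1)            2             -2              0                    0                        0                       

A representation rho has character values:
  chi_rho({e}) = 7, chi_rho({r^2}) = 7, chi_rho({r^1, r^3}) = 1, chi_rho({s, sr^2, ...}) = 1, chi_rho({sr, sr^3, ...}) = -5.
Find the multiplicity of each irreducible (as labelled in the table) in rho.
Multiplicities: chi_1: 1, chi_2: 3, chi_3: 3, chi_4: 0, chi_5: 0.

Solution. Use <chi_rho, chi> = (1/|G|) sum_C |C| * chi_rho(C) * conj(chi(C)) with |G| = 8 for each irreducible chi in the table:
  <chi_rho, chi_1> = (1/8)[1*(7)*conj(1) + 1*(7)*conj(1) + 2*(1)*conj(1) + 2*(1)*conj(1) + 2*(-5)*conj(1)]
      = (1/8)[(7) + (7) + (2) + (2) + (-10)] = 8/8 = 1
  <chi_rho, chi_2> = (1/8)[1*(7)*conj(1) + 1*(7)*conj(1) + 2*(1)*conj(1) + 2*(1)*conj(-1) + 2*(-5)*conj(-1)]
      = (1/8)[(7) + (7) + (2) + (-2) + (10)] = 24/8 = 3
  <chi_rho, chi_3> = (1/8)[1*(7)*conj(1) + 1*(7)*conj(1) + 2*(1)*conj(-1) + 2*(1)*conj(1) + 2*(-5)*conj(-1)]
      = (1/8)[(7) + (7) + (-2) + (2) + (10)] = 24/8 = 3
  <chi_rho, chi_4> = (1/8)[1*(7)*conj(1) + 1*(7)*conj(1) + 2*(1)*conj(-1) + 2*(1)*conj(-1) + 2*(-5)*conj(1)]
      = (1/8)[(7) + (7) + (-2) + (-2) + (-10)] = 0/8 = 0
  <chi_rho, chi_5> = (1/8)[1*(7)*conj(2) + 1*(7)*conj(-2) + 2*(1)*conj(0) + 2*(1)*conj(0) + 2*(-5)*conj(0)]
      = (1/8)[(14) + (-14) + (0) + (0) + (0)] = 0/8 = 0
Dimension check: dim(rho) = sum (mult * dim) = 1*1 + 3*1 + 3*1 + 0*1 + 0*2 = 7 = chi_rho(e) = 7.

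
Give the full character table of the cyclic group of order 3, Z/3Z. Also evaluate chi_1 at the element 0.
Character table of Z/3Z (irreps indexed chi_0,...,chi_2 with chi_k(m) = zeta_3^(k*m), zeta_3 = exp(2*pi*i/3)):
  irrep \ class  {0} (size 1)  {1} (size 1)    {2} (size 1)  
  chi_0          1             1               1             
  chi_1          1             exp(2*I*pi/3)   exp(-2*I*pi/3)
  chi_2          1             exp(-2*I*pi/3)  exp(2*I*pi/3) 

Spot check: chi_1(0) = zeta_3^(1*0) = zeta_3^0 = 1.

Justification: Z/3Z is abelian, so all 3 irreducible complex representations are 1-dimensional. They are given by chi_k(m) = zeta_3^(k*m) for k = 0,...,2. Row orthogonality: sum_m chi_k(m) conj(chi_l(m)) = 3 * [k = l].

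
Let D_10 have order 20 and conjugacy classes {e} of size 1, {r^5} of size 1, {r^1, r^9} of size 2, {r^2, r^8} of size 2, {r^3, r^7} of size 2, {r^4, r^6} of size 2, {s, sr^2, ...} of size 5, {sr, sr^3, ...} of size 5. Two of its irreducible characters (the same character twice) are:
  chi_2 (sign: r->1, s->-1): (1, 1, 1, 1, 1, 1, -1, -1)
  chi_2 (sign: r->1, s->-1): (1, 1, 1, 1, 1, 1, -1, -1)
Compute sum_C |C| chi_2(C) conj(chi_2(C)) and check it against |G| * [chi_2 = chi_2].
Sum = 20 = |G| = 20; so <chi_2, chi_2> = 1 (norm-1 confirms irreducibility).

Why: Compute term by term over conjugacy classes (|C| * chi_2(C) * conj(chi_2(C))):
  1*(1)*conj(1) + 1*(1)*conj(1) + 2*(1)*conj(1) + 2*(1)*conj(1) + 2*(1)*conj(1) + 2*(1)*conj(1) + 5*(-1)*conj(-1) + 5*(-1)*conj(-1)
  = (1) + (1) + (2) + (2) + (2) + (2) + (5) + (5)
  = 20.
Dividing by |G| = 20 gives 20/20 = 1, matching the row-orthogonality relation <chi_2, chi_2> = [chi_2 = chi_2].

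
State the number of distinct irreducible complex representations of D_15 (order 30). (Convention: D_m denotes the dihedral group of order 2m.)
9

Working: The number of irreducible complex representations of a finite group equals its number of conjugacy classes. D_15 has 9 conjugacy classes ((n+3)/2 for n odd), so D_15 (order 30) has exactly 9 irreducible complex representations.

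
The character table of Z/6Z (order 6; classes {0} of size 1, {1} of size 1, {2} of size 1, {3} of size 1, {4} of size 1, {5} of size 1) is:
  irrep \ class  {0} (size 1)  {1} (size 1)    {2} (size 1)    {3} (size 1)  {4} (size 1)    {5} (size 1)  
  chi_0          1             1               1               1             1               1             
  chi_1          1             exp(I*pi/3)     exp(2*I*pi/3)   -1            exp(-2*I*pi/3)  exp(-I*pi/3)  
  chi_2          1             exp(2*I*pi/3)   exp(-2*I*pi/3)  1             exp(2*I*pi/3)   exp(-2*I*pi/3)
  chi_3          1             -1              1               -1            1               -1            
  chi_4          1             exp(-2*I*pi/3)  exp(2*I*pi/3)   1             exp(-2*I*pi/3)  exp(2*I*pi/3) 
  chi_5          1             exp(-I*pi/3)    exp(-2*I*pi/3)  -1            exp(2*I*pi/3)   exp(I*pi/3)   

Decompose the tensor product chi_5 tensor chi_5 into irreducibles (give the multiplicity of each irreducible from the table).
chi_5 tensor chi_5 = chi_4 (all other irreducibles have multiplicity 0).

Justification: The character of a tensor product is the pointwise product (chi_5 * chi_5)(C) = chi_5(C) * chi_5(C):
  {0}: (1)*(1), {1}: (exp(-I*pi/3))*(exp(-I*pi/3)), {2}: (exp(-2*I*pi/3))*(exp(-2*I*pi/3)), {3}: (-1)*(-1), {4}: (exp(2*I*pi/3))*(exp(2*I*pi/3)), {5}: (exp(I*pi/3))*(exp(I*pi/3))
so (chi_5 * chi_5) takes values
  {0} -> 1, {1} -> exp(-2*I*pi/3), {2} -> exp(2*I*pi/3), {3} -> 1, {4} -> exp(-2*I*pi/3), {5} -> exp(2*I*pi/3).
Now take the inner product of this character with each irreducible chi from the table, <chi_5*chi_5, chi> = (1/6) sum_C |C| (chi_5*chi_5)(C) conj(chi(C)):
  <chi_5*chi_5, chi_0> = (1/6)[1*(1)*conj(1) + 1*(exp(-2*I*pi/3))*conj(1) + 1*(exp(2*I*pi/3))*conj(1) + 1*(1)*conj(1) + 1*(exp(-2*I*pi/3))*conj(1) + 1*(exp(2*I*pi/3))*conj(1)]
      = (1/6)[(1) + (exp(-2*I*pi/3)) + (exp(2*I*pi/3)) + (1) + (exp(-2*I*pi/3)) + (exp(2*I*pi/3))] = 0/6 = 0
  <chi_5*chi_5, chi_1> = (1/6)[1*(1)*conj(1) + 1*(exp(-2*I*pi/3))*conj(exp(I*pi/3)) + 1*(exp(2*I*pi/3))*conj(exp(2*I*pi/3)) + 1*(1)*conj(-1) + 1*(exp(-2*I*pi/3))*conj(exp(-2*I*pi/3)) + 1*(exp(2*I*pi/3))*conj(exp(-I*pi/3))]
      = (1/6)[(1) + (-1) + (1) + (-1) + (1) + (-1)] = 0/6 = 0
  <chi_5*chi_5, chi_2> = (1/6)[1*(1)*conj(1) + 1*(exp(-2*I*pi/3))*conj(exp(2*I*pi/3)) + 1*(exp(2*I*pi/3))*conj(exp(-2*I*pi/3)) + 1*(1)*conj(1) + 1*(exp(-2*I*pi/3))*conj(exp(2*I*pi/3)) + 1*(exp(2*I*pi/3))*conj(exp(-2*I*pi/3))]
      = (1/6)[(1) + (exp(2*I*pi/3)) + (exp(-2*I*pi/3)) + (1) + (exp(2*I*pi/3)) + (exp(-2*I*pi/3))] = 0/6 = 0
  <chi_5*chi_5, chi_3> = (1/6)[1*(1)*conj(1) + 1*(exp(-2*I*pi/3))*conj(-1) + 1*(exp(2*I*pi/3))*conj(1) + 1*(1)*conj(-1) + 1*(exp(-2*I*pi/3))*conj(1) + 1*(exp(2*I*pi/3))*conj(-1)]
      = (1/6)[(1) + (-exp(-2*I*pi/3)) + (exp(2*I*pi/3)) + (-1) + (exp(-2*I*pi/3)) + (-exp(2*I*pi/3))] = 0/6 = 0
  <chi_5*chi_5, chi_4> = (1/6)[1*(1)*conj(1) + 1*(exp(-2*I*pi/3))*conj(exp(-2*I*pi/3)) + 1*(exp(2*I*pi/3))*conj(exp(2*I*pi/3)) + 1*(1)*conj(1) + 1*(exp(-2*I*pi/3))*conj(exp(-2*I*pi/3)) + 1*(exp(2*I*pi/3))*conj(exp(2*I*pi/3))]
      = (1/6)[(1) + (1) + (1) + (1) + (1) + (1)] = 6/6 = 1
  <chi_5*chi_5, chi_5> = (1/6)[1*(1)*conj(1) + 1*(exp(-2*I*pi/3))*conj(exp(-I*pi/3)) + 1*(exp(2*I*pi/3))*conj(exp(-2*I*pi/3)) + 1*(1)*conj(-1) + 1*(exp(-2*I*pi/3))*conj(exp(2*I*pi/3)) + 1*(exp(2*I*pi/3))*conj(exp(I*pi/3))]
      = (1/6)[(1) + (exp(-I*pi/3)) + (exp(-2*I*pi/3)) + (-1) + (exp(2*I*pi/3)) + (exp(I*pi/3))] = 0/6 = 0
(Exp terms are combined using exp(i*s)*conj(exp(i*t)) = exp(i*(s-t)), and sums of them are collapsed using the identity that for every m > 1 the m distinct m-th roots of unity sum to 0, e.g. 1 + exp(2*I*pi/3) + exp(-2*I*pi/3) = 0.)
Hence the multiplicities are chi_4: 1. Dimension check: dim(chi_5)*dim(chi_5) = 1*1 = 1 and sum (mult * dim) = 1*1 = 1.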